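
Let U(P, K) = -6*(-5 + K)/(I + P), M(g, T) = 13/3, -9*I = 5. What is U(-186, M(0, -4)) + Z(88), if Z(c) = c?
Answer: 147716/1679 ≈ 87.979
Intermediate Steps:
I = -5/9 (I = -⅑*5 = -5/9 ≈ -0.55556)
M(g, T) = 13/3 (M(g, T) = 13*(⅓) = 13/3)
U(P, K) = -6*(-5 + K)/(-5/9 + P)
U(-186, M(0, -4)) + Z(88) = 54*(5 - 1*13/3)/(-5 + 9*(-186)) + 88 = 54*(5 - 13/3)/(-5 - 1674) + 88 = 54*(⅔)/(-1679) + 88 = 54*(-1/1679)*(⅔) + 88 = -36/1679 + 88 = 147716/1679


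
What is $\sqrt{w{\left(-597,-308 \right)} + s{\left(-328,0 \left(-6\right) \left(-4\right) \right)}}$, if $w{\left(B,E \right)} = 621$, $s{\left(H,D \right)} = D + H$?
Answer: $\sqrt{293} \approx 17.117$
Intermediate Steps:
$\sqrt{w{\left(-597,-308 \right)} + s{\left(-328,0 \left(-6\right) \left(-4\right) \right)}} = \sqrt{621 - \left(328 - 0 \left(-6\right) \left(-4\right)\right)} = \sqrt{621 + \left(0 \left(-4\right) - 328\right)} = \sqrt{621 + \left(0 - 328\right)} = \sqrt{621 - 328} = \sqrt{293}$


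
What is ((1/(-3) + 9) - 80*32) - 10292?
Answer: -38530/3 ≈ -12843.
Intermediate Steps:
((1/(-3) + 9) - 80*32) - 10292 = ((-1/3 + 9) - 2560) - 10292 = (26/3 - 2560) - 10292 = -7654/3 - 10292 = -38530/3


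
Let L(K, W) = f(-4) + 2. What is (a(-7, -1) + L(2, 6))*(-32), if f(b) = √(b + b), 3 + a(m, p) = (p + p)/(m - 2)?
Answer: 224/9 - 64*I*√2 ≈ 24.889 - 90.51*I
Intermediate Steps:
a(m, p) = -3 + 2*p/(-2 + m) (a(m, p) = -3 + (p + p)/(m - 2) = -3 + (2*p)/(-2 + m) = -3 + 2*p/(-2 + m))
f(b) = √2*√b (f(b) = √(2*b) = √2*√b)
L(K, W) = 2 + 2*I*√2 (L(K, W) = √2*√(-4) + 2 = √2*(2*I) + 2 = 2*I*√2 + 2 = 2 + 2*I*√2)
(a(-7, -1) + L(2, 6))*(-32) = ((6 - 3*(-7) + 2*(-1))/(-2 - 7) + (2 + 2*I*√2))*(-32) = ((6 + 21 - 2)/(-9) + (2 + 2*I*√2))*(-32) = (-⅑*25 + (2 + 2*I*√2))*(-32) = (-25/9 + (2 + 2*I*√2))*(-32) = (-7/9 + 2*I*√2)*(-32) = 224/9 - 64*I*√2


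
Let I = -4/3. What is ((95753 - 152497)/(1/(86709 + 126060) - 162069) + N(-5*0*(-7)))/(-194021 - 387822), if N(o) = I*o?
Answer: -3018341034/5015960725311895 ≈ -6.0175e-7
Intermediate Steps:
I = -4/3 (I = -4*1/3 = -4/3 ≈ -1.3333)
N(o) = -4*o/3
((95753 - 152497)/(1/(86709 + 126060) - 162069) + N(-5*0*(-7)))/(-194021 - 387822) = ((95753 - 152497)/(1/(86709 + 126060) - 162069) - 4*(-5*0)*(-7)/3)/(-194021 - 387822) = (-56744/(1/212769 - 162069) - 0*(-7))/(-581843) = (-56744/(1/212769 - 162069) - 4/3*0)*(-1/581843) = (-56744/(-34483259060/212769) + 0)*(-1/581843) = (-56744*(-212769/34483259060) + 0)*(-1/581843) = (3018341034/8620814765 + 0)*(-1/581843) = (3018341034/8620814765)*(-1/581843) = -3018341034/5015960725311895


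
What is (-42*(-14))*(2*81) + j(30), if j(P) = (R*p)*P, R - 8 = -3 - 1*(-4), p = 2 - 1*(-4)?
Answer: 96876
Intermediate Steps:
p = 6 (p = 2 + 4 = 6)
R = 9 (R = 8 + (-3 - 1*(-4)) = 8 + (-3 + 4) = 8 + 1 = 9)
j(P) = 54*P (j(P) = (9*6)*P = 54*P)
(-42*(-14))*(2*81) + j(30) = (-42*(-14))*(2*81) + 54*30 = 588*162 + 1620 = 95256 + 1620 = 96876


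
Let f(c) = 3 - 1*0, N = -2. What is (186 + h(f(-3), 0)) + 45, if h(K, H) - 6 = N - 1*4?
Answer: 231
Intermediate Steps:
f(c) = 3 (f(c) = 3 + 0 = 3)
h(K, H) = 0 (h(K, H) = 6 + (-2 - 1*4) = 6 + (-2 - 4) = 6 - 6 = 0)
(186 + h(f(-3), 0)) + 45 = (186 + 0) + 45 = 186 + 45 = 231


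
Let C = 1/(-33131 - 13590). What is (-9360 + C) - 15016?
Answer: -1138871097/46721 ≈ -24376.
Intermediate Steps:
C = -1/46721 (C = 1/(-46721) = -1/46721 ≈ -2.1404e-5)
(-9360 + C) - 15016 = (-9360 - 1/46721) - 15016 = -437308561/46721 - 15016 = -1138871097/46721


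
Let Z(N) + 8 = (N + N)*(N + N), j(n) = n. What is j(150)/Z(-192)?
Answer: 75/73724 ≈ 0.0010173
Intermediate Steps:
Z(N) = -8 + 4*N² (Z(N) = -8 + (N + N)*(N + N) = -8 + (2*N)*(2*N) = -8 + 4*N²)
j(150)/Z(-192) = 150/(-8 + 4*(-192)²) = 150/(-8 + 4*36864) = 150/(-8 + 147456) = 150/147448 = 150*(1/147448) = 75/73724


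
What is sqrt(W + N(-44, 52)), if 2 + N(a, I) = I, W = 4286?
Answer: 4*sqrt(271) ≈ 65.848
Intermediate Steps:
N(a, I) = -2 + I
sqrt(W + N(-44, 52)) = sqrt(4286 + (-2 + 52)) = sqrt(4286 + 50) = sqrt(4336) = 4*sqrt(271)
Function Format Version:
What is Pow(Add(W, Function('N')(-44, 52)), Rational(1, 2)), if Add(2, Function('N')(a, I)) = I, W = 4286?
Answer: Mul(4, Pow(271, Rational(1, 2))) ≈ 65.848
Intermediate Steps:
Function('N')(a, I) = Add(-2, I)
Pow(Add(W, Function('N')(-44, 52)), Rational(1, 2)) = Pow(Add(4286, Add(-2, 52)), Rational(1, 2)) = Pow(Add(4286, 50), Rational(1, 2)) = Pow(4336, Rational(1, 2)) = Mul(4, Pow(271, Rational(1, 2)))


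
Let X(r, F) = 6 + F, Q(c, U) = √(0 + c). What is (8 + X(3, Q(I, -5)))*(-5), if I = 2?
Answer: -70 - 5*√2 ≈ -77.071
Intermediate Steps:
Q(c, U) = √c
(8 + X(3, Q(I, -5)))*(-5) = (8 + (6 + √2))*(-5) = (14 + √2)*(-5) = -70 - 5*√2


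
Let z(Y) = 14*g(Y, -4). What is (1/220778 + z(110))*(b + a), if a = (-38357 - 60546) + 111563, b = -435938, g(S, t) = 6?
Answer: -3924919963567/110389 ≈ -3.5555e+7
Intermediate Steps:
z(Y) = 84 (z(Y) = 14*6 = 84)
a = 12660 (a = -98903 + 111563 = 12660)
(1/220778 + z(110))*(b + a) = (1/220778 + 84)*(-435938 + 12660) = (1/220778 + 84)*(-423278) = (18545353/220778)*(-423278) = -3924919963567/110389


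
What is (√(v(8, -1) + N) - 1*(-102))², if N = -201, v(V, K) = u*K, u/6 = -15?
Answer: (102 + I*√111)² ≈ 10293.0 + 2149.3*I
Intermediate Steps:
u = -90 (u = 6*(-15) = -90)
v(V, K) = -90*K
(√(v(8, -1) + N) - 1*(-102))² = (√(-90*(-1) - 201) - 1*(-102))² = (√(90 - 201) + 102)² = (√(-111) + 102)² = (I*√111 + 102)² = (102 + I*√111)²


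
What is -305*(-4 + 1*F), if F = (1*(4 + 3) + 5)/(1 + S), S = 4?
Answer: 488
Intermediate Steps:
F = 12/5 (F = (1*(4 + 3) + 5)/(1 + 4) = (1*7 + 5)/5 = (7 + 5)*(1/5) = 12*(1/5) = 12/5 ≈ 2.4000)
-305*(-4 + 1*F) = -305*(-4 + 1*(12/5)) = -305*(-4 + 12/5) = -305*(-8/5) = 488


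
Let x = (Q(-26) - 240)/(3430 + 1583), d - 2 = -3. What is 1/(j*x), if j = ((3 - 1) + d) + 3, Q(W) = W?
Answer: -5013/1064 ≈ -4.7115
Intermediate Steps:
d = -1 (d = 2 - 3 = -1)
x = -266/5013 (x = (-26 - 240)/(3430 + 1583) = -266/5013 ≈ -0.053062)
j = 4 (j = ((3 - 1) - 1) + 3 = (2 - 1) + 3 = 1 + 3 = 4)
1/(j*x) = 1/(4*(-266/5013)) = 1/(-1064/5013) = -5013/1064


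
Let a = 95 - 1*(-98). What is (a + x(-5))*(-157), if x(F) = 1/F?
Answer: -151348/5 ≈ -30270.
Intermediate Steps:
a = 193 (a = 95 + 98 = 193)
(a + x(-5))*(-157) = (193 + 1/(-5))*(-157) = (193 - ⅕)*(-157) = (964/5)*(-157) = -151348/5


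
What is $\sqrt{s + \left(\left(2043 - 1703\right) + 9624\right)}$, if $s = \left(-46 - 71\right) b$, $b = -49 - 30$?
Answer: $\sqrt{19207} \approx 138.59$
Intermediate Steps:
$b = -79$ ($b = -49 - 30 = -79$)
$s = 9243$ ($s = \left(-46 - 71\right) \left(-79\right) = \left(-117\right) \left(-79\right) = 9243$)
$\sqrt{s + \left(\left(2043 - 1703\right) + 9624\right)} = \sqrt{9243 + \left(\left(2043 - 1703\right) + 9624\right)} = \sqrt{9243 + \left(340 + 9624\right)} = \sqrt{9243 + 9964} = \sqrt{19207}$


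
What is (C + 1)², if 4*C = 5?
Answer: 81/16 ≈ 5.0625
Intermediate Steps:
C = 5/4 (C = (¼)*5 = 5/4 ≈ 1.2500)
(C + 1)² = (5/4 + 1)² = (9/4)² = 81/16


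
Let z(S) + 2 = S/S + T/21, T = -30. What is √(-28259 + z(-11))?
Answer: I*√1384810/7 ≈ 168.11*I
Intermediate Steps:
z(S) = -17/7 (z(S) = -2 + (S/S - 30/21) = -2 + (1 - 30*1/21) = -2 + (1 - 10/7) = -2 - 3/7 = -17/7)
√(-28259 + z(-11)) = √(-28259 - 17/7) = √(-197830/7) = I*√1384810/7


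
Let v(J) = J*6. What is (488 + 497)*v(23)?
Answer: 135930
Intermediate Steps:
v(J) = 6*J
(488 + 497)*v(23) = (488 + 497)*(6*23) = 985*138 = 135930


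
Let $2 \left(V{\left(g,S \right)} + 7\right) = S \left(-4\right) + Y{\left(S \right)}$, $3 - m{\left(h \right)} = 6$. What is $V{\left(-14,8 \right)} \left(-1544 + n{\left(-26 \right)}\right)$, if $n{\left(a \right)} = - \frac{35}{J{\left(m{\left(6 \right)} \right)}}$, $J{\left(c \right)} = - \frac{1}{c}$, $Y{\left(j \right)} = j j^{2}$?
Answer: $-384217$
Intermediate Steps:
$m{\left(h \right)} = -3$ ($m{\left(h \right)} = 3 - 6 = -3$)
$Y{\left(j \right)} = j^{3}$
$V{\left(g,S \right)} = -7 + \frac{S^{3}}{2} - 2 S$ ($V{\left(g,S \right)} = -7 + \frac{S \left(-4\right) + S^{3}}{2} = -7 + \frac{- 4 S + S^{3}}{2} = -7 + \frac{S^{3} - 4 S}{2} = -7 + \left(\frac{S^{3}}{2} - 2 S\right) = -7 + \frac{S^{3}}{2} - 2 S$)
$n{\left(a \right)} = -105$ ($n{\left(a \right)} = - \frac{35}{\left(-1\right) \frac{1}{-3}} = - \frac{35}{\left(-1\right) \left(- \frac{1}{3}\right)} = - 35 \frac{1}{\frac{1}{3}} = \left(-35\right) 3 = -105$)
$V{\left(-14,8 \right)} \left(-1544 + n{\left(-26 \right)}\right) = \left(-7 + \frac{8^{3}}{2} - 16\right) \left(-1544 - 105\right) = \left(-7 + \frac{1}{2} \cdot 512 - 16\right) \left(-1649\right) = \left(-7 + 256 - 16\right) \left(-1649\right) = 233 \left(-1649\right) = -384217$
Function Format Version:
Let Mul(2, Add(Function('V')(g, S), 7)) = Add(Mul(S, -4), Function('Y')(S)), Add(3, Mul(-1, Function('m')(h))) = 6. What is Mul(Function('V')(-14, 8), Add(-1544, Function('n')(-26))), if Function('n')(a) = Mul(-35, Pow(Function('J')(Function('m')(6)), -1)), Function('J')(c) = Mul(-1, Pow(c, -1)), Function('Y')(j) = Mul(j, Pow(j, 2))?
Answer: -384217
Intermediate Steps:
Function('m')(h) = -3 (Function('m')(h) = Add(3, Mul(-1, 6)) = Add(3, -6) = -3)
Function('Y')(j) = Pow(j, 3)
Function('V')(g, S) = Add(-7, Mul(Rational(1, 2), Pow(S, 3)), Mul(-2, S)) (Function('V')(g, S) = Add(-7, Mul(Rational(1, 2), Add(Mul(S, -4), Pow(S, 3)))) = Add(-7, Mul(Rational(1, 2), Add(Mul(-4, S), Pow(S, 3)))) = Add(-7, Mul(Rational(1, 2), Add(Pow(S, 3), Mul(-4, S)))) = Add(-7, Add(Mul(Rational(1, 2), Pow(S, 3)), Mul(-2, S))) = Add(-7, Mul(Rational(1, 2), Pow(S, 3)), Mul(-2, S)))
Function('n')(a) = -105 (Function('n')(a) = Mul(-35, Pow(Mul(-1, Pow(-3, -1)), -1)) = Mul(-35, Pow(Mul(-1, Rational(-1, 3)), -1)) = Mul(-35, Pow(Rational(1, 3), -1)) = Mul(-35, 3) = -105)
Mul(Function('V')(-14, 8), Add(-1544, Function('n')(-26))) = Mul(Add(-7, Mul(Rational(1, 2), Pow(8, 3)), Mul(-2, 8)), Add(-1544, -105)) = Mul(Add(-7, Mul(Rational(1, 2), 512), -16), -1649) = Mul(Add(-7, 256, -16), -1649) = Mul(233, -1649) = -384217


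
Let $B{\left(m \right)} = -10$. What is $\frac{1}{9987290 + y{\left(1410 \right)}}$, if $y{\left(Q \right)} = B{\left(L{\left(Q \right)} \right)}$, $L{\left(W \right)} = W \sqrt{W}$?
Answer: $\frac{1}{9987280} \approx 1.0013 \cdot 10^{-7}$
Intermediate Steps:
$L{\left(W \right)} = W^{\frac{3}{2}}$
$y{\left(Q \right)} = -10$
$\frac{1}{9987290 + y{\left(1410 \right)}} = \frac{1}{9987290 - 10} = \frac{1}{9987280}$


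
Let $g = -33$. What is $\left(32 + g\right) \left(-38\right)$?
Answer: $38$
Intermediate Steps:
$\left(32 + g\right) \left(-38\right) = \left(32 - 33\right) \left(-38\right) = \left(-1\right) \left(-38\right) = 38$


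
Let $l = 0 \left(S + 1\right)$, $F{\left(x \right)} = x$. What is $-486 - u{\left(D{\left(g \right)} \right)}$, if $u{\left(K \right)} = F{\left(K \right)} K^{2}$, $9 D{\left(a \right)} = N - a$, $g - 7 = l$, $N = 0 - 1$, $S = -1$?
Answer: $- \frac{353782}{729} \approx -485.3$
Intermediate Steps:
$N = -1$
$l = 0$ ($l = 0 \left(-1 + 1\right) = 0 \cdot 0 = 0$)
$g = 7$ ($g = 7 + 0 = 7$)
$D{\left(a \right)} = - \frac{1}{9} - \frac{a}{9}$ ($D{\left(a \right)} = \frac{-1 - a}{9} = - \frac{1}{9} - \frac{a}{9}$)
$u{\left(K \right)} = K^{3}$ ($u{\left(K \right)} = K K^{2} = K^{3}$)
$-486 - u{\left(D{\left(g \right)} \right)} = -486 - \left(- \frac{1}{9} - \frac{7}{9}\right)^{3} = -486 - \left(- \frac{8}{9}\right)^{3} = -486 - - \frac{512}{729} = -486 + \frac{512}{729} = - \frac{353782}{729}$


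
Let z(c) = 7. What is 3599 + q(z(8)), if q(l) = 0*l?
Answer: 3599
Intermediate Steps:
q(l) = 0
3599 + q(z(8)) = 3599 + 0 = 3599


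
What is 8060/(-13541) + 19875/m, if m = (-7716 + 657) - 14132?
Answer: -439926835/286947331 ≈ -1.5331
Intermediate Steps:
m = -21191 (m = -7059 - 14132 = -21191)
8060/(-13541) + 19875/m = 8060/(-13541) + 19875/(-21191) = 8060*(-1/13541) + 19875*(-1/21191) = -8060/13541 - 19875/21191 = -439926835/286947331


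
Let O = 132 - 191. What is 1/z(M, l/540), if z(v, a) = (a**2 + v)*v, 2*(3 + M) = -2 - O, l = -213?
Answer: 21600/14131097 ≈ 0.0015285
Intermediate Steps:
O = -59
M = 51/2 (M = -3 + (-2 - 1*(-59))/2 = -3 + (-2 + 59)/2 = -3 + (1/2)*57 = -3 + 57/2 = 51/2 ≈ 25.500)
z(v, a) = v*(v + a**2) (z(v, a) = (v + a**2)*v = v*(v + a**2))
1/z(M, l/540) = 1/(51*(51/2 + (-213/540)**2)/2) = 1/(51*(51/2 + (-213*1/540)**2)/2) = 1/(51*(51/2 + (-71/180)**2)/2) = 1/(51*(51/2 + 5041/32400)/2) = 1/((51/2)*(831241/32400)) = 1/(14131097/21600) = 21600/14131097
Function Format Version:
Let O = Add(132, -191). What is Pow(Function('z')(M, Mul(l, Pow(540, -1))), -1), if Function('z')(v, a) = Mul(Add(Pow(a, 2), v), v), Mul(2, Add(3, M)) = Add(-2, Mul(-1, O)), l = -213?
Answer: Rational(21600, 14131097) ≈ 0.0015285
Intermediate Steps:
O = -59
M = Rational(51, 2) (M = Add(-3, Mul(Rational(1, 2), Add(-2, Mul(-1, -59)))) = Add(-3, Mul(Rational(1, 2), Add(-2, 59))) = Add(-3, Mul(Rational(1, 2), 57)) = Add(-3, Rational(57, 2)) = Rational(51, 2) ≈ 25.500)
Function('z')(v, a) = Mul(v, Add(v, Pow(a, 2))) (Function('z')(v, a) = Mul(Add(v, Pow(a, 2)), v) = Mul(v, Add(v, Pow(a, 2))))
Pow(Function('z')(M, Mul(l, Pow(540, -1))), -1) = Pow(Mul(Rational(51, 2), Add(Rational(51, 2), Pow(Mul(-213, Pow(540, -1)), 2))), -1) = Pow(Mul(Rational(51, 2), Add(Rational(51, 2), Pow(Mul(-213, Rational(1, 540)), 2))), -1) = Pow(Mul(Rational(51, 2), Add(Rational(51, 2), Pow(Rational(-71, 180), 2))), -1) = Pow(Mul(Rational(51, 2), Add(Rational(51, 2), Rational(5041, 32400))), -1) = Pow(Mul(Rational(51, 2), Rational(831241, 32400)), -1) = Pow(Rational(14131097, 21600), -1) = Rational(21600, 14131097)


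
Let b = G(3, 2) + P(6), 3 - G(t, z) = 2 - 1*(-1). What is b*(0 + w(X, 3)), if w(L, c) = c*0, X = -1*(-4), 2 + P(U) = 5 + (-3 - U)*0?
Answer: 0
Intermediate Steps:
G(t, z) = 0 (G(t, z) = 3 - (2 - 1*(-1)) = 3 - (2 + 1) = 3 - 1*3 = 3 - 3 = 0)
P(U) = 3 (P(U) = -2 + (5 + (-3 - U)*0) = -2 + (5 + 0) = -2 + 5 = 3)
X = 4
b = 3 (b = 0 + 3 = 3)
w(L, c) = 0
b*(0 + w(X, 3)) = 3*(0 + 0) = 3*0 = 0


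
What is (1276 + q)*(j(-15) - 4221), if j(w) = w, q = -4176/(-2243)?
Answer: -12141409584/2243 ≈ -5.4130e+6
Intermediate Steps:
q = 4176/2243 (q = -4176*(-1/2243) = 4176/2243 ≈ 1.8618)
(1276 + q)*(j(-15) - 4221) = (1276 + 4176/2243)*(-15 - 4221) = (2866244/2243)*(-4236) = -12141409584/2243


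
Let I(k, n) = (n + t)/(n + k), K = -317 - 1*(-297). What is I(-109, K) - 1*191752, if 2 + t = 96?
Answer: -24736082/129 ≈ -1.9175e+5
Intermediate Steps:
t = 94 (t = -2 + 96 = 94)
K = -20 (K = -317 + 297 = -20)
I(k, n) = (94 + n)/(k + n) (I(k, n) = (n + 94)/(n + k) = (94 + n)/(k + n))
I(-109, K) - 1*191752 = (94 - 20)/(-109 - 20) - 1*191752 = 74/(-129) - 191752 = -1/129*74 - 191752 = -74/129 - 191752 = -24736082/129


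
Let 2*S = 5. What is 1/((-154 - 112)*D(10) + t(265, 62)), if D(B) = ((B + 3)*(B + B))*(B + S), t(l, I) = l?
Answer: -1/864235 ≈ -1.1571e-6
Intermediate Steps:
S = 5/2 (S = (1/2)*5 = 5/2 ≈ 2.5000)
D(B) = 2*B*(3 + B)*(5/2 + B) (D(B) = ((B + 3)*(B + B))*(B + 5/2) = ((3 + B)*(2*B))*(5/2 + B) = (2*B*(3 + B))*(5/2 + B) = 2*B*(3 + B)*(5/2 + B))
1/((-154 - 112)*D(10) + t(265, 62)) = 1/((-154 - 112)*(10*(15 + 2*10**2 + 11*10)) + 265) = 1/(-2660*(15 + 2*100 + 110) + 265) = 1/(-2660*(15 + 200 + 110) + 265) = 1/(-2660*325 + 265) = 1/(-266*3250 + 265) = 1/(-864500 + 265) = 1/(-864235) = -1/864235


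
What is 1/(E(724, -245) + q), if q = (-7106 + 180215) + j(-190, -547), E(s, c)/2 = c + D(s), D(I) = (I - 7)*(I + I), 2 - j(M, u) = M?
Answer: 1/2249243 ≈ 4.4459e-7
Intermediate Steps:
j(M, u) = 2 - M
D(I) = 2*I*(-7 + I) (D(I) = (-7 + I)*(2*I) = 2*I*(-7 + I))
E(s, c) = 2*c + 4*s*(-7 + s) (E(s, c) = 2*(c + 2*s*(-7 + s)) = 2*c + 4*s*(-7 + s))
q = 173301 (q = (-7106 + 180215) + (2 - 1*(-190)) = 173109 + (2 + 190) = 173109 + 192 = 173301)
1/(E(724, -245) + q) = 1/((2*(-245) + 4*724*(-7 + 724)) + 173301) = 1/((-490 + 4*724*717) + 173301) = 1/((-490 + 2076432) + 173301) = 1/(2075942 + 173301) = 1/2249243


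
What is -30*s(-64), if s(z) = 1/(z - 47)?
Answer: 10/37 ≈ 0.27027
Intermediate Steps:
s(z) = 1/(-47 + z)
-30*s(-64) = -30/(-47 - 64) = -30/(-111) = -30*(-1/111) = 10/37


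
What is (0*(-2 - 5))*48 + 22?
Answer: 22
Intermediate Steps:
(0*(-2 - 5))*48 + 22 = (0*(-7))*48 + 22 = 0*48 + 22 = 0 + 22 = 22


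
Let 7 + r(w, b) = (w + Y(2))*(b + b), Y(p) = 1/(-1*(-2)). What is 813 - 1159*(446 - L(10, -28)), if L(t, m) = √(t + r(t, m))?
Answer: -516101 + 3477*I*√65 ≈ -5.161e+5 + 28032.0*I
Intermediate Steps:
Y(p) = ½ (Y(p) = 1/2 = ½)
r(w, b) = -7 + 2*b*(½ + w) (r(w, b) = -7 + (w + ½)*(b + b) = -7 + (½ + w)*(2*b) = -7 + 2*b*(½ + w))
L(t, m) = √(-7 + m + t + 2*m*t) (L(t, m) = √(t + (-7 + m + 2*m*t)) = √(-7 + m + t + 2*m*t))
813 - 1159*(446 - L(10, -28)) = 813 - 1159*(446 - √(-7 - 28 + 10 + 2*(-28)*10)) = 813 - 1159*(446 - √(-7 - 28 + 10 - 560)) = 813 - 1159*(446 - √(-585)) = 813 - 1159*(446 - 3*I*√65) = 813 + (-516914 + 3477*I*√65) = -516101 + 3477*I*√65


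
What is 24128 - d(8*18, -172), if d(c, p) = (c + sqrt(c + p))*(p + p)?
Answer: 73664 + 688*I*sqrt(7) ≈ 73664.0 + 1820.3*I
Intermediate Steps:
d(c, p) = 2*p*(c + sqrt(c + p)) (d(c, p) = (c + sqrt(c + p))*(2*p) = 2*p*(c + sqrt(c + p)))
24128 - d(8*18, -172) = 24128 - 2*(-172)*(8*18 + sqrt(8*18 - 172)) = 24128 - 2*(-172)*(144 + sqrt(144 - 172)) = 24128 - 2*(-172)*(144 + sqrt(-28)) = 24128 - 2*(-172)*(144 + 2*I*sqrt(7)) = 24128 - (-49536 - 688*I*sqrt(7)) = 24128 + (49536 + 688*I*sqrt(7)) = 73664 + 688*I*sqrt(7)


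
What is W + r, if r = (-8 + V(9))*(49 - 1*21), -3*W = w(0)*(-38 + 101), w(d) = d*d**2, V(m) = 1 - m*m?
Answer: -2464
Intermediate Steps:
V(m) = 1 - m**2
w(d) = d**3
W = 0 (W = -0**3*(-38 + 101)/3 = -0*63 = -1/3*0 = 0)
r = -2464 (r = (-8 + (1 - 1*9**2))*(49 - 1*21) = (-8 + (1 - 1*81))*(49 - 21) = (-8 + (1 - 81))*28 = (-8 - 80)*28 = -88*28 = -2464)
W + r = 0 - 2464 = -2464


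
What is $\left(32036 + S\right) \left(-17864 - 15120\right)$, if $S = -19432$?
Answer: $-415730336$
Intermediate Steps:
$\left(32036 + S\right) \left(-17864 - 15120\right) = \left(32036 - 19432\right) \left(-17864 - 15120\right) = 12604 \left(-32984\right) = -415730336$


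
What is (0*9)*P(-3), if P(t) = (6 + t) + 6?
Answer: 0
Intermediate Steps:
P(t) = 12 + t
(0*9)*P(-3) = (0*9)*(12 - 3) = 0*9 = 0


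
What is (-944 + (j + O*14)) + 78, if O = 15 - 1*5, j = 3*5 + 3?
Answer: -708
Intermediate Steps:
j = 18 (j = 15 + 3 = 18)
O = 10 (O = 15 - 5 = 10)
(-944 + (j + O*14)) + 78 = (-944 + (18 + 10*14)) + 78 = (-944 + (18 + 140)) + 78 = (-944 + 158) + 78 = -786 + 78 = -708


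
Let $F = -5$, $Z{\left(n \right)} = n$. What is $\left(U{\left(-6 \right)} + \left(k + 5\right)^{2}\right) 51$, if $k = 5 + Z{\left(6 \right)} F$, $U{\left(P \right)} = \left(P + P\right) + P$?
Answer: $19482$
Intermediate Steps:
$U{\left(P \right)} = 3 P$ ($U{\left(P \right)} = 2 P + P = 3 P$)
$k = -25$ ($k = 5 + 6 \left(-5\right) = 5 - 30 = -25$)
$\left(U{\left(-6 \right)} + \left(k + 5\right)^{2}\right) 51 = \left(3 \left(-6\right) + \left(-25 + 5\right)^{2}\right) 51 = \left(-18 + \left(-20\right)^{2}\right) 51 = \left(-18 + 400\right) 51 = 382 \cdot 51 = 19482$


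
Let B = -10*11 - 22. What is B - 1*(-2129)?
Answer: 1997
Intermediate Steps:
B = -132 (B = -110 - 22 = -132)
B - 1*(-2129) = -132 - 1*(-2129) = -132 + 2129 = 1997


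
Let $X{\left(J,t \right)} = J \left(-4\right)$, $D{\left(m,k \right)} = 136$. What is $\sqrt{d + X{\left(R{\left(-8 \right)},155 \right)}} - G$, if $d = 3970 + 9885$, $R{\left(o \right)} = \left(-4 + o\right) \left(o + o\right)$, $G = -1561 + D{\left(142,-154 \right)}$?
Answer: $1425 + \sqrt{13087} \approx 1539.4$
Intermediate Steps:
$G = -1425$ ($G = -1561 + 136 = -1425$)
$R{\left(o \right)} = 2 o \left(-4 + o\right)$ ($R{\left(o \right)} = \left(-4 + o\right) 2 o = 2 o \left(-4 + o\right)$)
$X{\left(J,t \right)} = - 4 J$
$d = 13855$
$\sqrt{d + X{\left(R{\left(-8 \right)},155 \right)}} - G = \sqrt{13855 - 4 \cdot 2 \left(-8\right) \left(-4 - 8\right)} - -1425 = \sqrt{13855 - 4 \cdot 2 \left(-8\right) \left(-12\right)} + 1425 = \sqrt{13855 - 768} + 1425 = \sqrt{13087} + 1425 = 1425 + \sqrt{13087}$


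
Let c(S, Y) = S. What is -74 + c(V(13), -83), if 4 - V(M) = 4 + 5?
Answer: -79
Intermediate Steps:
V(M) = -5 (V(M) = 4 - (4 + 5) = 4 - 1*9 = 4 - 9 = -5)
-74 + c(V(13), -83) = -74 - 5 = -79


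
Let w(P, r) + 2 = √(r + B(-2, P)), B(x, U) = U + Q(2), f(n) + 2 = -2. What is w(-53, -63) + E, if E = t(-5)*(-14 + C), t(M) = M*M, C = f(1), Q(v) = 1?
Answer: -452 + I*√115 ≈ -452.0 + 10.724*I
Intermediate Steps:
f(n) = -4 (f(n) = -2 - 2 = -4)
C = -4
t(M) = M²
B(x, U) = 1 + U (B(x, U) = U + 1 = 1 + U)
w(P, r) = -2 + √(1 + P + r) (w(P, r) = -2 + √(r + (1 + P)) = -2 + √(1 + P + r))
E = -450 (E = (-5)²*(-14 - 4) = 25*(-18) = -450)
w(-53, -63) + E = (-2 + √(1 - 53 - 63)) - 450 = (-2 + √(-115)) - 450 = (-2 + I*√115) - 450 = -452 + I*√115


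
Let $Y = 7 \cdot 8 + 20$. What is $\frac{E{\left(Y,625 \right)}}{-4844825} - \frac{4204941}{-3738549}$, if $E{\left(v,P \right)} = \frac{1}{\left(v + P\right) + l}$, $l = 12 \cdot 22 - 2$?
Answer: $\frac{6539477251738142}{5814149626514925} \approx 1.1248$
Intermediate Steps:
$Y = 76$ ($Y = 56 + 20 = 76$)
$l = 262$ ($l = 264 - 2 = 262$)
$E{\left(v,P \right)} = \frac{1}{262 + P + v}$ ($E{\left(v,P \right)} = \frac{1}{\left(v + P\right) + 262} = \frac{1}{\left(P + v\right) + 262} = \frac{1}{262 + P + v}$)
$\frac{E{\left(Y,625 \right)}}{-4844825} - \frac{4204941}{-3738549} = \frac{1}{\left(262 + 625 + 76\right) \left(-4844825\right)} - \frac{4204941}{-3738549} = \frac{1}{963} \left(- \frac{1}{4844825}\right) - - \frac{1401647}{1246183} = \frac{1}{963} \left(- \frac{1}{4844825}\right) + \frac{1401647}{1246183} = - \frac{1}{4665566475} + \frac{1401647}{1246183} = \frac{6539477251738142}{5814149626514925}$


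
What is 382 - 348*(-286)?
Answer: 99910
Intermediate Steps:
382 - 348*(-286) = 382 + 99528 = 99910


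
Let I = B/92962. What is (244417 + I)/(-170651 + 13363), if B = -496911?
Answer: -22720996243/14621807056 ≈ -1.5539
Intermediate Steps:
I = -496911/92962 ≈ -5.3453
(244417 + I)/(-170651 + 13363) = (244417 - 496911/92962)/(-170651 + 13363) = (22720996243/92962)/(-157288) = (22720996243/92962)*(-1/157288) = -22720996243/14621807056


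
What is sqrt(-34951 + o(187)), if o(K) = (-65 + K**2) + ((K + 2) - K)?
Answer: 3*I*sqrt(5) ≈ 6.7082*I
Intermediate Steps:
o(K) = -63 + K**2 (o(K) = (-65 + K**2) + ((2 + K) - K) = (-65 + K**2) + 2 = -63 + K**2)
sqrt(-34951 + o(187)) = sqrt(-34951 + (-63 + 187**2)) = sqrt(-34951 + (-63 + 34969)) = sqrt(-34951 + 34906) = sqrt(-45) = 3*I*sqrt(5)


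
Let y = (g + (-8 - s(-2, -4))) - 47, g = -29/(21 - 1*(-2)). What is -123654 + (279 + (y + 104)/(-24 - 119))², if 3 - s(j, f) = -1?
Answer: -497428351109/10817521 ≈ -45984.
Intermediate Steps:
s(j, f) = 4 (s(j, f) = 3 - 1*(-1) = 3 + 1 = 4)
g = -29/23 (g = -29/(21 + 2) = -29/23 ≈ -1.2609)
y = -1386/23 (y = (-29/23 + (-8 - 1*4)) - 47 = (-29/23 + (-8 - 4)) - 47 = (-29/23 - 12) - 47 = -305/23 - 47 = -1386/23 ≈ -60.261)
-123654 + (279 + (y + 104)/(-24 - 119))² = -123654 + (279 + (-1386/23 + 104)/(-24 - 119))² = -123654 + (279 + (1006/23)/(-143))² = -123654 + (279 + (1006/23)*(-1/143))² = -123654 + (279 - 1006/3289)² = -123654 + (916625/3289)² = -123654 + 840201390625/10817521 = -497428351109/10817521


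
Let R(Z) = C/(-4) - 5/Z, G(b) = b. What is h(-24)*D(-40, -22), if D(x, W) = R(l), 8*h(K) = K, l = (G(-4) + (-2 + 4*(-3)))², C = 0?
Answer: 5/108 ≈ 0.046296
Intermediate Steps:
l = 324 (l = (-4 + (-2 + 4*(-3)))² = (-4 + (-2 - 12))² = (-4 - 14)² = (-18)² = 324)
h(K) = K/8
R(Z) = -5/Z (R(Z) = 0/(-4) - 5/Z = 0*(-¼) - 5/Z = 0 - 5/Z = -5/Z)
D(x, W) = -5/324
h(-24)*D(-40, -22) = ((⅛)*(-24))*(-5/324) = -3*(-5/324) = 5/108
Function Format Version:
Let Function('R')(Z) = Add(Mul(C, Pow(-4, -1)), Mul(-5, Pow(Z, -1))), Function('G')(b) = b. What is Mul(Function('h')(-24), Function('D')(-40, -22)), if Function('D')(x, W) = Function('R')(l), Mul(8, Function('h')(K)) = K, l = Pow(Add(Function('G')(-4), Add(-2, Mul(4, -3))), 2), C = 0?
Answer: Rational(5, 108) ≈ 0.046296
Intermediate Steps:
l = 324 (l = Pow(Add(-4, Add(-2, Mul(4, -3))), 2) = Pow(Add(-4, Add(-2, -12)), 2) = Pow(Add(-4, -14), 2) = Pow(-18, 2) = 324)
Function('h')(K) = Mul(Rational(1, 8), K)
Function('R')(Z) = Mul(-5, Pow(Z, -1)) (Function('R')(Z) = Add(Mul(0, Pow(-4, -1)), Mul(-5, Pow(Z, -1))) = Add(Mul(0, Rational(-1, 4)), Mul(-5, Pow(Z, -1))) = Add(0, Mul(-5, Pow(Z, -1))) = Mul(-5, Pow(Z, -1)))
Function('D')(x, W) = Rational(-5, 324) (Function('D')(x, W) = Mul(-5, Pow(324, -1)) = Mul(-5, Rational(1, 324)) = Rational(-5, 324))
Mul(Function('h')(-24), Function('D')(-40, -22)) = Mul(Mul(Rational(1, 8), -24), Rational(-5, 324)) = Mul(-3, Rational(-5, 324)) = Rational(5, 108)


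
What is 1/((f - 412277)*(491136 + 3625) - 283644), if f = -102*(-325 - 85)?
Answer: -1/183287959421 ≈ -5.4559e-12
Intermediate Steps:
f = 41820 (f = -102*(-410) = 41820)
1/((f - 412277)*(491136 + 3625) - 283644) = 1/((41820 - 412277)*(491136 + 3625) - 283644) = 1/(-370457*494761 - 283644) = 1/(-183287675777 - 283644) = 1/(-183287959421) = -1/183287959421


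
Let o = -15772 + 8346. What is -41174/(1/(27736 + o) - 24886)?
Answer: 836243940/505434659 ≈ 1.6545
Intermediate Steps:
o = -7426
-41174/(1/(27736 + o) - 24886) = -41174/(1/(27736 - 7426) - 24886) = -41174/(1/20310 - 24886) = -41174/(-505434659/20310) = -41174*(-20310/505434659) = 836243940/505434659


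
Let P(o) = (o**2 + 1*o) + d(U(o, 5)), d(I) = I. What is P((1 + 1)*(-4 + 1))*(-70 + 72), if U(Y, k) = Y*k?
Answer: 0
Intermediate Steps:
P(o) = o**2 + 6*o (P(o) = (o**2 + 1*o) + o*5 = (o**2 + o) + 5*o = (o + o**2) + 5*o = o**2 + 6*o)
P((1 + 1)*(-4 + 1))*(-70 + 72) = (((1 + 1)*(-4 + 1))*(6 + (1 + 1)*(-4 + 1)))*(-70 + 72) = ((2*(-3))*(6 + 2*(-3)))*2 = -6*(6 - 6)*2 = -6*0*2 = 0*2 = 0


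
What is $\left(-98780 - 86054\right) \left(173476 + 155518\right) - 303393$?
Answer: $-60809580389$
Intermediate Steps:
$\left(-98780 - 86054\right) \left(173476 + 155518\right) - 303393 = \left(-184834\right) 328994 - 303393 = -60809276996 - 303393 = -60809580389$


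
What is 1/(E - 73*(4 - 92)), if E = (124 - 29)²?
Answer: 1/15449 ≈ 6.4729e-5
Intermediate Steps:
E = 9025 (E = 95² = 9025)
1/(E - 73*(4 - 92)) = 1/(9025 - 73*(4 - 92)) = 1/(9025 - 73*(-88)) = 1/(9025 + 6424) = 1/15449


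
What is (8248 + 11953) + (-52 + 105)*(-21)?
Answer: 19088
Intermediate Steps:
(8248 + 11953) + (-52 + 105)*(-21) = 20201 + 53*(-21) = 20201 - 1113 = 19088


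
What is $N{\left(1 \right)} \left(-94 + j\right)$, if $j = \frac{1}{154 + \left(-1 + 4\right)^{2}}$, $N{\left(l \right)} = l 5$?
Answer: $- \frac{76605}{163} \approx -469.97$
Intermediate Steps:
$N{\left(l \right)} = 5 l$
$j = \frac{1}{163}$ ($j = \frac{1}{154 + 3^{2}} = \frac{1}{154 + 9} = \frac{1}{163} \approx 0.006135$)
$N{\left(1 \right)} \left(-94 + j\right) = 5 \cdot 1 \left(-94 + \frac{1}{163}\right) = 5 \left(- \frac{15321}{163}\right) = - \frac{76605}{163}$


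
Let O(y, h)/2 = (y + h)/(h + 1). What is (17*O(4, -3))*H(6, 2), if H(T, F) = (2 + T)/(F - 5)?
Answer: 136/3 ≈ 45.333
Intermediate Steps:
O(y, h) = 2*(h + y)/(1 + h) (O(y, h) = 2*((y + h)/(h + 1)) = 2*((h + y)/(1 + h)) = 2*(h + y)/(1 + h))
H(T, F) = (2 + T)/(-5 + F)
(17*O(4, -3))*H(6, 2) = (17*(2*(-3 + 4)/(1 - 3)))*((2 + 6)/(-5 + 2)) = (17*(2*1/(-2)))*(8/(-3)) = (17*(2*(-½)*1))*(-⅓*8) = (17*(-1))*(-8/3) = -17*(-8/3) = 136/3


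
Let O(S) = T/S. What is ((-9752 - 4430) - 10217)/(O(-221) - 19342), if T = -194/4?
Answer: 3594786/2849689 ≈ 1.2615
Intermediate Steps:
T = -97/2 (T = -194*1/4 = -97/2 ≈ -48.500)
O(S) = -97/(2*S)
((-9752 - 4430) - 10217)/(O(-221) - 19342) = ((-9752 - 4430) - 10217)/(-97/2/(-221) - 19342) = (-14182 - 10217)/(-97/2*(-1/221) - 19342) = -24399/(97/442 - 19342) = -24399/(-8549067/442) = -24399*(-442/8549067) = 3594786/2849689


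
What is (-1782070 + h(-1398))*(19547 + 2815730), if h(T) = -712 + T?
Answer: -5058644517860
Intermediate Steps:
(-1782070 + h(-1398))*(19547 + 2815730) = (-1782070 + (-712 - 1398))*(19547 + 2815730) = (-1782070 - 2110)*2835277 = -1784180*2835277 = -5058644517860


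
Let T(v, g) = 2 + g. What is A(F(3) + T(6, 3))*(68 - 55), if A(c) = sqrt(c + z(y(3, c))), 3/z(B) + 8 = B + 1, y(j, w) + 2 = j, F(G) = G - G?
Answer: 39*sqrt(2)/2 ≈ 27.577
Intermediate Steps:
F(G) = 0
y(j, w) = -2 + j
z(B) = 3/(-7 + B) (z(B) = 3/(-8 + (B + 1)) = 3/(-8 + (1 + B)) = 3/(-7 + B))
A(c) = sqrt(-1/2 + c) (A(c) = sqrt(c + 3/(-7 + (-2 + 3))) = sqrt(c + 3/(-7 + 1)) = sqrt(c + 3/(-6)) = sqrt(c + 3*(-1/6)) = sqrt(c - 1/2) = sqrt(-1/2 + c))
A(F(3) + T(6, 3))*(68 - 55) = (sqrt(-2 + 4*(0 + (2 + 3)))/2)*(68 - 55) = (sqrt(-2 + 4*(0 + 5))/2)*13 = (sqrt(-2 + 4*5)/2)*13 = (sqrt(-2 + 20)/2)*13 = (sqrt(18)/2)*13 = ((3*sqrt(2))/2)*13 = (3*sqrt(2)/2)*13 = 39*sqrt(2)/2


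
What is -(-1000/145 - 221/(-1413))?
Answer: 276191/40977 ≈ 6.7401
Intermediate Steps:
-(-1000/145 - 221/(-1413)) = -(-1000*1/145 - 221*(-1/1413)) = -(-200/29 + 221/1413) = -1*(-276191/40977) = 276191/40977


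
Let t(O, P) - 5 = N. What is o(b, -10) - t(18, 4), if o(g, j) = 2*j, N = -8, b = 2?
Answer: -17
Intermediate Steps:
t(O, P) = -3 (t(O, P) = 5 - 8 = -3)
o(b, -10) - t(18, 4) = 2*(-10) - 1*(-3) = -20 + 3 = -17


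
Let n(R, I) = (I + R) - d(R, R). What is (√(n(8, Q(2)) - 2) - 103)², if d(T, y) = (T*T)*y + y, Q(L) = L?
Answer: 10097 - 3296*I*√2 ≈ 10097.0 - 4661.3*I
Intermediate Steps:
d(T, y) = y + y*T² (d(T, y) = T²*y + y = y*T² + y = y + y*T²)
n(R, I) = I + R - R*(1 + R²) (n(R, I) = (I + R) - R*(1 + R²) = I + R - R*(1 + R²))
(√(n(8, Q(2)) - 2) - 103)² = (√((2 - 1*8³) - 2) - 103)² = (√((2 - 1*512) - 2) - 103)² = (√((2 - 512) - 2) - 103)² = (√(-510 - 2) - 103)² = (√(-512) - 103)² = (16*I*√2 - 103)² = (-103 + 16*I*√2)²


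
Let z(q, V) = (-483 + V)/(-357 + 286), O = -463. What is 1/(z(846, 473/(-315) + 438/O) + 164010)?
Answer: 10354995/1698393530054 ≈ 6.0969e-6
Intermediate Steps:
z(q, V) = 483/71 - V/71 (z(q, V) = (-483 + V)/(-71) = (-483 + V)*(-1/71) = 483/71 - V/71)
1/(z(846, 473/(-315) + 438/O) + 164010) = 1/((483/71 - (473/(-315) + 438/(-463))/71) + 164010) = 1/((483/71 - (473*(-1/315) + 438*(-1/463))/71) + 164010) = 1/((483/71 - (-473/315 - 438/463)/71) + 164010) = 1/((483/71 - 1/71*(-356969/145845)) + 164010) = 1/((483/71 + 356969/10354995) + 164010) = 1/(70800104/10354995 + 164010) = 1/(1698393530054/10354995) = 10354995/1698393530054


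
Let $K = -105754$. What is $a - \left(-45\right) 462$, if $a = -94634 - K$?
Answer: $31910$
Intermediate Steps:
$a = 11120$ ($a = -94634 - -105754 = -94634 + 105754 = 11120$)
$a - \left(-45\right) 462 = 11120 - \left(-45\right) 462 = 11120 - -20790 = 11120 + 20790 = 31910$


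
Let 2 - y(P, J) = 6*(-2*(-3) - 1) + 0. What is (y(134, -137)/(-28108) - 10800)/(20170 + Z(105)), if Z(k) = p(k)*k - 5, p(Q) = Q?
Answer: -75891593/219172130 ≈ -0.34626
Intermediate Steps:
y(P, J) = -28 (y(P, J) = 2 - (6*(-2*(-3) - 1) + 0) = 2 - (6*(6 - 1) + 0) = 2 - (6*5 + 0) = 2 - (30 + 0) = 2 - 1*30 = 2 - 30 = -28)
Z(k) = -5 + k² (Z(k) = k*k - 5 = k² - 5 = -5 + k²)
(y(134, -137)/(-28108) - 10800)/(20170 + Z(105)) = (-28/(-28108) - 10800)/(20170 + (-5 + 105²)) = (-28*(-1/28108) - 10800)/(20170 + (-5 + 11025)) = (7/7027 - 10800)/(20170 + 11020) = -75891593/7027/31190 = -75891593/7027*1/31190 = -75891593/219172130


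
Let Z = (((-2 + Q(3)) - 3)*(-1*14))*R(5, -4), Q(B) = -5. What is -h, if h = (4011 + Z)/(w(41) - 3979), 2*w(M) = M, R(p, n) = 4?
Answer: 1306/1131 ≈ 1.1547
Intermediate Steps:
w(M) = M/2
Z = 560 (Z = (((-2 - 5) - 3)*(-1*14))*4 = ((-7 - 3)*(-14))*4 = -10*(-14)*4 = 140*4 = 560)
h = -1306/1131 (h = (4011 + 560)/((1/2)*41 - 3979) = 4571/(41/2 - 3979) = 4571/(-7917/2) = 4571*(-2/7917) = -1306/1131 ≈ -1.1547)
-h = -1*(-1306/1131) = 1306/1131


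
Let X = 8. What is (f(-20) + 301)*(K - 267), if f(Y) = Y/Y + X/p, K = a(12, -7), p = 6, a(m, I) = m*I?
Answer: -106470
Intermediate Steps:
a(m, I) = I*m
K = -84 (K = -7*12 = -84)
f(Y) = 7/3 (f(Y) = Y/Y + 8/6 = 1 + 8*(⅙) = 1 + 4/3 = 7/3)
(f(-20) + 301)*(K - 267) = (7/3 + 301)*(-84 - 267) = (910/3)*(-351) = -106470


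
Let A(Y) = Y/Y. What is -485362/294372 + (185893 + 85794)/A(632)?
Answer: 39988280101/147186 ≈ 2.7169e+5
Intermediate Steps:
A(Y) = 1
-485362/294372 + (185893 + 85794)/A(632) = -485362/294372 + (185893 + 85794)/1 = -485362*1/294372 + 271687*1 = -242681/147186 + 271687 = 39988280101/147186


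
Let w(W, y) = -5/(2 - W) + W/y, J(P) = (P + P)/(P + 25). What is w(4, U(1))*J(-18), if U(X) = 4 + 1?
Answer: -594/35 ≈ -16.971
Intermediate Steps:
U(X) = 5
J(P) = 2*P/(25 + P) (J(P) = (2*P)/(25 + P) = 2*P/(25 + P))
w(4, U(1))*J(-18) = ((4² - 2*4 + 5*5)/(5*(-2 + 4)))*(2*(-18)/(25 - 18)) = ((⅕)*(16 - 8 + 25)/2)*(2*(-18)/7) = ((⅕)*(½)*33)*(2*(-18)*(⅐)) = (33/10)*(-36/7) = -594/35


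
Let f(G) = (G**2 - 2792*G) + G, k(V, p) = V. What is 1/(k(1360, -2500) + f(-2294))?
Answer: 1/11666350 ≈ 8.5717e-8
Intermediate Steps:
f(G) = G**2 - 2791*G
1/(k(1360, -2500) + f(-2294)) = 1/(1360 - 2294*(-2791 - 2294)) = 1/(1360 - 2294*(-5085)) = 1/(1360 + 11664990) = 1/11666350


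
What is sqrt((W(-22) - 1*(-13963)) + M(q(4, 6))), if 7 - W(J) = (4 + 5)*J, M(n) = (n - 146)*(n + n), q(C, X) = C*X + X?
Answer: 2*sqrt(1802) ≈ 84.900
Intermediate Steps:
q(C, X) = X + C*X
M(n) = 2*n*(-146 + n) (M(n) = (-146 + n)*(2*n) = 2*n*(-146 + n))
W(J) = 7 - 9*J (W(J) = 7 - (4 + 5)*J = 7 - 9*J)
sqrt((W(-22) - 1*(-13963)) + M(q(4, 6))) = sqrt(((7 - 9*(-22)) - 1*(-13963)) + 2*(6*(1 + 4))*(-146 + 6*(1 + 4))) = sqrt(((7 + 198) + 13963) + 2*(6*5)*(-146 + 6*5)) = sqrt((205 + 13963) + 2*30*(-146 + 30)) = sqrt(14168 + 2*30*(-116)) = sqrt(14168 - 6960) = sqrt(7208) = 2*sqrt(1802)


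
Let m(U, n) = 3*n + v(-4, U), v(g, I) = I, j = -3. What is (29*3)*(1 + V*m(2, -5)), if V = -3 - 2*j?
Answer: -3306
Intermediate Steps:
V = 3 (V = -3 - 2*(-3) = -3 + 6 = 3)
m(U, n) = U + 3*n (m(U, n) = 3*n + U = U + 3*n)
(29*3)*(1 + V*m(2, -5)) = (29*3)*(1 + 3*(2 + 3*(-5))) = 87*(1 + 3*(2 - 15)) = 87*(1 + 3*(-13)) = 87*(1 - 39) = 87*(-38) = -3306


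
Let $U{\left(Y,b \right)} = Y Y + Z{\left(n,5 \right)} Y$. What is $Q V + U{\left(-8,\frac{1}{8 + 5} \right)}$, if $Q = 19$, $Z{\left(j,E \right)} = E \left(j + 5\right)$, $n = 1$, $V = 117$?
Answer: $2047$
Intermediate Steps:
$Z{\left(j,E \right)} = E \left(5 + j\right)$
$U{\left(Y,b \right)} = Y^{2} + 30 Y$ ($U{\left(Y,b \right)} = Y Y + 5 \left(5 + 1\right) Y = Y^{2} + 5 \cdot 6 Y = Y^{2} + 30 Y$)
$Q V + U{\left(-8,\frac{1}{8 + 5} \right)} = 19 \cdot 117 - 8 \left(30 - 8\right) = 2223 - 176 = 2047$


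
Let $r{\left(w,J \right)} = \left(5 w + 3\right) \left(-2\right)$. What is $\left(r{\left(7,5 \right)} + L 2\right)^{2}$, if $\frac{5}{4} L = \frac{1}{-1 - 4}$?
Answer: $\frac{3640464}{625} \approx 5824.7$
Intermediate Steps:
$L = - \frac{4}{25}$ ($L = \frac{4}{5 \left(-1 - 4\right)} = \frac{4}{5 \left(-5\right)} = \frac{4}{5} \left(- \frac{1}{5}\right) = - \frac{4}{25} \approx -0.16$)
$r{\left(w,J \right)} = -6 - 10 w$ ($r{\left(w,J \right)} = \left(3 + 5 w\right) \left(-2\right) = -6 - 10 w$)
$\left(r{\left(7,5 \right)} + L 2\right)^{2} = \left(\left(-6 - 70\right) - \frac{8}{25}\right)^{2} = \left(-76 - \frac{8}{25}\right)^{2} = \left(- \frac{1908}{25}\right)^{2} = \frac{3640464}{625}$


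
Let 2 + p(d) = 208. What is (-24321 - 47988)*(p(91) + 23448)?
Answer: -1710397086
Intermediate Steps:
p(d) = 206 (p(d) = -2 + 208 = 206)
(-24321 - 47988)*(p(91) + 23448) = (-24321 - 47988)*(206 + 23448) = -72309*23654 = -1710397086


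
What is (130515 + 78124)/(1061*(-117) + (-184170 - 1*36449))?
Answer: -2641/4364 ≈ -0.60518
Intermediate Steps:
(130515 + 78124)/(1061*(-117) + (-184170 - 1*36449)) = 208639/(-124137 + (-184170 - 36449)) = 208639/(-124137 - 220619) = 208639/(-344756) = 208639*(-1/344756) = -2641/4364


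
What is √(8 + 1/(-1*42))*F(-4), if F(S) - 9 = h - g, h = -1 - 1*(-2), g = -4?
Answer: √14070/3 ≈ 39.539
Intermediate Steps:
h = 1 (h = -1 + 2 = 1)
F(S) = 14 (F(S) = 9 + (1 - 1*(-4)) = 9 + (1 + 4) = 9 + 5 = 14)
√(8 + 1/(-1*42))*F(-4) = √(8 + 1/(-1*42))*14 = √(8 + 1/(-42))*14 = √(8 - 1/42)*14 = √(335/42)*14 = (√14070/42)*14 = √14070/3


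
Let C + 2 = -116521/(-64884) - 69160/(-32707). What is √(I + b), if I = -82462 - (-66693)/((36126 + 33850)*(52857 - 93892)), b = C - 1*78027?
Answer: I*√93115908126961291788678331367912017577430/761713917619147260 ≈ 400.61*I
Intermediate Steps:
C = 4054107811/2122160988 (C = -2 + (-116521/(-64884) - 69160/(-32707)) = -2 + (-116521*(-1/64884) - 69160*(-1/32707)) = -2 + (116521/64884 + 69160/32707) = -2 + 8298429787/2122160988 = 4054107811/2122160988 ≈ 1.9104)
b = -165581801302865/2122160988 (b = 4054107811/2122160988 - 1*78027 = 4054107811/2122160988 - 78027 = -165581801302865/2122160988 ≈ -78025.)
I = -236786760090613/2871465160 (I = -82462 - (-66693)/(69976*(-41035)) = -82462 - (-66693)/(-2871465160) = -82462 - (-66693)*(-1)/2871465160 = -82462 - 1*66693/2871465160 = -82462 - 66693/2871465160 = -236786760090613/2871465160 ≈ -82462.)
√(I + b) = √(-236786760090613/2871465160 - 165581801302865/2122160988) = √(-244490499577608427322261/1523427835238294520) = I*√93115908126961291788678331367912017577430/761713917619147260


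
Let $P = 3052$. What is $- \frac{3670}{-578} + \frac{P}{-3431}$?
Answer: $\frac{5413857}{991559} \approx 5.4599$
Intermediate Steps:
$- \frac{3670}{-578} + \frac{P}{-3431} = - \frac{3670}{-578} + \frac{3052}{-3431} = \left(-3670\right) \left(- \frac{1}{578}\right) + 3052 \left(- \frac{1}{3431}\right) = \frac{1835}{289} - \frac{3052}{3431} = \frac{5413857}{991559}$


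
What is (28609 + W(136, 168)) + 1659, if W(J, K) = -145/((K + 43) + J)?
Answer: 10502851/347 ≈ 30268.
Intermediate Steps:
W(J, K) = -145/(43 + J + K) (W(J, K) = -145/((43 + K) + J) = -145/(43 + J + K))
(28609 + W(136, 168)) + 1659 = (28609 - 145/(43 + 136 + 168)) + 1659 = (28609 - 145/347) + 1659 = 9927178/347 + 1659 = 10502851/347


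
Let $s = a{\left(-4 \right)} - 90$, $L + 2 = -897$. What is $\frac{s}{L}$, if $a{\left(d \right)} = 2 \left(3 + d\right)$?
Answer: $\frac{92}{899} \approx 0.10234$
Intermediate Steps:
$a{\left(d \right)} = 6 + 2 d$
$L = -899$ ($L = -2 - 897 = -899$)
$s = -92$ ($s = \left(6 + 2 \left(-4\right)\right) - 90 = \left(6 - 8\right) - 90 = -2 - 90 = -92$)
$\frac{s}{L} = - \frac{92}{-899} = \left(-92\right) \left(- \frac{1}{899}\right) = \frac{92}{899}$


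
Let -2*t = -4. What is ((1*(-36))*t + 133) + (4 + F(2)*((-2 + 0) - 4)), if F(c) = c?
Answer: 53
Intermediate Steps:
t = 2 (t = -½*(-4) = 2)
((1*(-36))*t + 133) + (4 + F(2)*((-2 + 0) - 4)) = ((1*(-36))*2 + 133) + (4 + 2*((-2 + 0) - 4)) = (-36*2 + 133) + (4 + 2*(-2 - 4)) = (-72 + 133) + (4 + 2*(-6)) = 61 + (4 - 12) = 61 - 8 = 53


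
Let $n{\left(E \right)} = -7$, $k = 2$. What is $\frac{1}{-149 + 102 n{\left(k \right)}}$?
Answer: $- \frac{1}{863} \approx -0.0011587$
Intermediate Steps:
$\frac{1}{-149 + 102 n{\left(k \right)}} = \frac{1}{-149 + 102 \left(-7\right)} = \frac{1}{-149 - 714} = \frac{1}{-863} = - \frac{1}{863}$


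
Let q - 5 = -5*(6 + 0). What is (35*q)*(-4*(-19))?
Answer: -66500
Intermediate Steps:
q = -25 (q = 5 - 5*(6 + 0) = 5 - 5*6 = 5 - 30 = -25)
(35*q)*(-4*(-19)) = (35*(-25))*(-4*(-19)) = -875*76 = -66500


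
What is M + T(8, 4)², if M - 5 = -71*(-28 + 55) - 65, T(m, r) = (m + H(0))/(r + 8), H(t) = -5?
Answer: -31631/16 ≈ -1976.9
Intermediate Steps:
T(m, r) = (-5 + m)/(8 + r) (T(m, r) = (m - 5)/(r + 8) = (-5 + m)/(8 + r))
M = -1977 (M = 5 + (-71*(-28 + 55) - 65) = 5 + (-71*27 - 65) = 5 + (-1917 - 65) = 5 - 1982 = -1977)
M + T(8, 4)² = -1977 + ((-5 + 8)/(8 + 4))² = -1977 + (3/12)² = -1977 + ((1/12)*3)² = -1977 + (¼)² = -1977 + 1/16 = -31631/16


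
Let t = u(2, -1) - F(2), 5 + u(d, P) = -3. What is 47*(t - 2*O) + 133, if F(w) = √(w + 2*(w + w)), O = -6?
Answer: 321 - 47*√10 ≈ 172.37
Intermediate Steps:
u(d, P) = -8 (u(d, P) = -5 - 3 = -8)
F(w) = √5*√w (F(w) = √(w + 2*(2*w)) = √(w + 4*w) = √(5*w) = √5*√w)
t = -8 - √10 (t = -8 - √5*√2 = -8 - √10 ≈ -11.162)
47*(t - 2*O) + 133 = 47*((-8 - √10) - 2*(-6)) + 133 = 47*((-8 - √10) + 12) + 133 = 47*(4 - √10) + 133 = (188 - 47*√10) + 133 = 321 - 47*√10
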